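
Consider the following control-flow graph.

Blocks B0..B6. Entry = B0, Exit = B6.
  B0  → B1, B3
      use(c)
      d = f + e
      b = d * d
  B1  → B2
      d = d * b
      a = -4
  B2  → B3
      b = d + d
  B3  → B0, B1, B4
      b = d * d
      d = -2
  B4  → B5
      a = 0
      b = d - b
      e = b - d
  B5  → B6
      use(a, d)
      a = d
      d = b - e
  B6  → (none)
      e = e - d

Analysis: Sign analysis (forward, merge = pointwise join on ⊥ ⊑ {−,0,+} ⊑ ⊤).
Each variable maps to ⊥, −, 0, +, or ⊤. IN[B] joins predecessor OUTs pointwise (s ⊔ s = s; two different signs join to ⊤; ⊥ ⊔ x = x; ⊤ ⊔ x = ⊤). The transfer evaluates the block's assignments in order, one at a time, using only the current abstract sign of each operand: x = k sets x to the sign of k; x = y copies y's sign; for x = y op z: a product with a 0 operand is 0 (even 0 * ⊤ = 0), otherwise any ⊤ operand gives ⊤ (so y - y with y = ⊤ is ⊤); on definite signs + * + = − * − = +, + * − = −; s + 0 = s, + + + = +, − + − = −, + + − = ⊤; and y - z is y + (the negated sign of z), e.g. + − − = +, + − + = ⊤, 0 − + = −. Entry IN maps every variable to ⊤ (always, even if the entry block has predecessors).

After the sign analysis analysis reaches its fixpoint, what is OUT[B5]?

Per-block solution:
  B0:  IN=(all ⊤)  OUT=(all ⊤)
  B1:  IN=(all ⊤)  OUT={a:-; rest ⊤}
  B2:  IN={a:-; rest ⊤}  OUT={a:-; rest ⊤}
  B3:  IN=(all ⊤)  OUT={d:-; rest ⊤}
  B4:  IN={d:-; rest ⊤}  OUT={a:0, d:-; rest ⊤}
  B5:  IN={a:0, d:-; rest ⊤}  OUT={a:-; rest ⊤}
  B6:  IN={a:-; rest ⊤}  OUT={a:-; rest ⊤}

Merge at B5: IN[B5] = OUT[B4] = {a: 0, b: ⊤, c: ⊤, d: -, e: ⊤, f: ⊤}
Applying B5's transfer function to that IN value gives OUT[B5] (row B5 above).

Answer: {a: -, b: ⊤, c: ⊤, d: ⊤, e: ⊤, f: ⊤}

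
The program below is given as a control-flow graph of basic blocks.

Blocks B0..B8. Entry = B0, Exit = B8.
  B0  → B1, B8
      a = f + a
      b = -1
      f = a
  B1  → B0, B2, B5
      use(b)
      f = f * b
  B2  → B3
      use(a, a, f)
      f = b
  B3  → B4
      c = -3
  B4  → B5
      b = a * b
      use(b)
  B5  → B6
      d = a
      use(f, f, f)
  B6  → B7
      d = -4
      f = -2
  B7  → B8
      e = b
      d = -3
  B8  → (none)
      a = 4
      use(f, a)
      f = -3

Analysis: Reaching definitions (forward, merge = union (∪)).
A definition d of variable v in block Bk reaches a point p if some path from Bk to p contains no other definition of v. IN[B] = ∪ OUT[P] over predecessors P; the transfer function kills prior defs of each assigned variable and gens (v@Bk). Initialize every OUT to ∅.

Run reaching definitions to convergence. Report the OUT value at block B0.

Answer: {a@B0, b@B0, f@B0}

Trace:
Converged values:
  B0:   IN={a@B0, b@B0, f@B1}   OUT={a@B0, b@B0, f@B0}
  B1:   IN={a@B0, b@B0, f@B0}   OUT={a@B0, b@B0, f@B1}
  B2:   IN={a@B0, b@B0, f@B1}   OUT={a@B0, b@B0, f@B2}
  B3:   IN={a@B0, b@B0, f@B2}   OUT={a@B0, b@B0, c@B3, f@B2}
  B4:   IN={a@B0, b@B0, c@B3, f@B2}   OUT={a@B0, b@B4, c@B3, f@B2}
  B5:   IN={a@B0, b@B0, b@B4, c@B3, f@B1, f@B2}   OUT={a@B0, b@B0, b@B4, c@B3, d@B5, f@B1, f@B2}
  B6:   IN={a@B0, b@B0, b@B4, c@B3, d@B5, f@B1, f@B2}   OUT={a@B0, b@B0, b@B4, c@B3, d@B6, f@B6}
  B7:   IN={a@B0, b@B0, b@B4, c@B3, d@B6, f@B6}   OUT={a@B0, b@B0, b@B4, c@B3, d@B7, e@B7, f@B6}
  B8:   IN={a@B0, b@B0, b@B4, c@B3, d@B7, e@B7, f@B0, f@B6}   OUT={a@B8, b@B0, b@B4, c@B3, d@B7, e@B7, f@B8}

Merge at B0 (entry node, so the boundary value {} is joined with the incoming edge(s)): IN[B0] = {} ⊔ OUT[B1] = {a@B0, b@B0, f@B1}
Applying B0's transfer function to that IN value gives OUT[B0] (row B0 above).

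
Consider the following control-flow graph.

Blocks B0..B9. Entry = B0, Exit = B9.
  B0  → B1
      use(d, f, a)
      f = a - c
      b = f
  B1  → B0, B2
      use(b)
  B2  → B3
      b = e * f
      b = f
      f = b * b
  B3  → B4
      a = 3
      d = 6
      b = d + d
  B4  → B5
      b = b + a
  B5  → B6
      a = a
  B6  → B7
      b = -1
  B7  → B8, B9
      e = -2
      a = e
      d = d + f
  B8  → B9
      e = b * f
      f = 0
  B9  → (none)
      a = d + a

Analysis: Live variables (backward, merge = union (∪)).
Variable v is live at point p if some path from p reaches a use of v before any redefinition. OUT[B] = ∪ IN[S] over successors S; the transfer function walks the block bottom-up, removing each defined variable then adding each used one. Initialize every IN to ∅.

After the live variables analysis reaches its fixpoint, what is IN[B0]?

Answer: {a, c, d, e, f}

Working:
Converged values:
  B0:   IN={a, c, d, e, f}   OUT={a, b, c, d, e, f}
  B1:   IN={a, b, c, d, e, f}   OUT={a, c, d, e, f}
  B2:   IN={e, f}   OUT={f}
  B3:   IN={f}   OUT={a, b, d, f}
  B4:   IN={a, b, d, f}   OUT={a, d, f}
  B5:   IN={a, d, f}   OUT={d, f}
  B6:   IN={d, f}   OUT={b, d, f}
  B7:   IN={b, d, f}   OUT={a, b, d, f}
  B8:   IN={a, b, d, f}   OUT={a, d}
  B9:   IN={a, d}   OUT={}

Merge at B0: OUT[B0] = IN[B1] = {a, b, c, d, e, f}
Applying B0's transfer function to that OUT value gives IN[B0] (row B0 above).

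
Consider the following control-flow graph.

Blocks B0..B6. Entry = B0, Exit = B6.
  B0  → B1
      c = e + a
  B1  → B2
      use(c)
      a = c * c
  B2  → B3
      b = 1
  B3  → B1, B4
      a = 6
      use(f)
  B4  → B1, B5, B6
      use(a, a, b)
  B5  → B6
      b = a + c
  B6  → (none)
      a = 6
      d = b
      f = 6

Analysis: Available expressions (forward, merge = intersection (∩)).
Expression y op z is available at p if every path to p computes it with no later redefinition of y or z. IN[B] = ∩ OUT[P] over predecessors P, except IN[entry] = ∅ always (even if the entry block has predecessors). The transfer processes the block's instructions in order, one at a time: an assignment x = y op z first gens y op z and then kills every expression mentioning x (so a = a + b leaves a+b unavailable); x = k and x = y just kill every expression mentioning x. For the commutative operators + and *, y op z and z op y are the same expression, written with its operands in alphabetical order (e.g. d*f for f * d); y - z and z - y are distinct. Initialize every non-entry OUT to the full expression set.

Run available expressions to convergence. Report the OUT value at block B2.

Answer: {c*c}

Trace:
Fixpoint table:
  B0: | IN={} | OUT={a+e}
  B1: | IN={} | OUT={c*c}
  B2: | IN={c*c} | OUT={c*c}
  B3: | IN={c*c} | OUT={c*c}
  B4: | IN={c*c} | OUT={c*c}
  B5: | IN={c*c} | OUT={a+c, c*c}
  B6: | IN={c*c} | OUT={c*c}

Merge at B2: IN[B2] = OUT[B1] = {c*c}
Applying B2's transfer function to that IN value gives OUT[B2] (row B2 above).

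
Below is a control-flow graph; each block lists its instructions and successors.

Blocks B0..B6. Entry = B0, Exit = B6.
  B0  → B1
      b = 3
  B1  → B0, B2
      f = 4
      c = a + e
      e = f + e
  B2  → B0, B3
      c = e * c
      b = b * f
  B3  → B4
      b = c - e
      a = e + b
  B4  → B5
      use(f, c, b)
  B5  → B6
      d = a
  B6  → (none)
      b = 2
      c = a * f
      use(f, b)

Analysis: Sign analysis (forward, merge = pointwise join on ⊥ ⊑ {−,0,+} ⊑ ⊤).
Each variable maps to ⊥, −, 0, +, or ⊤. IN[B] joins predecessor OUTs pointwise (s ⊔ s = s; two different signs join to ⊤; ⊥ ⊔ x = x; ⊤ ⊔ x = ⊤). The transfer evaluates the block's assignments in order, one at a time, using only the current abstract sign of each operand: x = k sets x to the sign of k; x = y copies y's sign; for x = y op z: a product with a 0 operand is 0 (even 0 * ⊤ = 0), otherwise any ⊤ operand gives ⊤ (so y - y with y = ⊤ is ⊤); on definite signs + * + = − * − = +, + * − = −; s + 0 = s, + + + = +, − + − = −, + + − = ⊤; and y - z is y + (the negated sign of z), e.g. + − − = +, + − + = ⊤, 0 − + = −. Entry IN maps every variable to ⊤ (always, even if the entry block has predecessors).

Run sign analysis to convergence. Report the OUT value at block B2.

Fixpoint table:
  B0: | IN=(all ⊤) | OUT={b:+; rest ⊤}
  B1: | IN={b:+; rest ⊤} | OUT={b:+, f:+; rest ⊤}
  B2: | IN={b:+, f:+; rest ⊤} | OUT={b:+, f:+; rest ⊤}
  B3: | IN={b:+, f:+; rest ⊤} | OUT={f:+; rest ⊤}
  B4: | IN={f:+; rest ⊤} | OUT={f:+; rest ⊤}
  B5: | IN={f:+; rest ⊤} | OUT={f:+; rest ⊤}
  B6: | IN={f:+; rest ⊤} | OUT={b:+, f:+; rest ⊤}

Merge at B2: IN[B2] = OUT[B1] = {a: ⊤, b: +, c: ⊤, d: ⊤, e: ⊤, f: +}
Applying B2's transfer function to that IN value gives OUT[B2] (row B2 above).

Answer: {a: ⊤, b: +, c: ⊤, d: ⊤, e: ⊤, f: +}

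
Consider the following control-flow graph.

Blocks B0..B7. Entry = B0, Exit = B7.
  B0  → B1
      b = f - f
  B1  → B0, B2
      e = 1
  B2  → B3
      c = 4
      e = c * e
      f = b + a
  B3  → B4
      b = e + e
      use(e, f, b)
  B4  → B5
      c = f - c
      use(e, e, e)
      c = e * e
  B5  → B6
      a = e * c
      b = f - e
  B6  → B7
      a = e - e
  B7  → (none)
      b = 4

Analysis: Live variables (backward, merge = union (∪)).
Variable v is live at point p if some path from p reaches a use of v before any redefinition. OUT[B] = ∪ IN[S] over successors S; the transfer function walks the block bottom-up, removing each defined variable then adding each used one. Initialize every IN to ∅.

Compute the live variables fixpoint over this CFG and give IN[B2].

Fixpoint table:
  B0:   IN={a, f}   OUT={a, b, f}
  B1:   IN={a, b, f}   OUT={a, b, e, f}
  B2:   IN={a, b, e}   OUT={c, e, f}
  B3:   IN={c, e, f}   OUT={c, e, f}
  B4:   IN={c, e, f}   OUT={c, e, f}
  B5:   IN={c, e, f}   OUT={e}
  B6:   IN={e}   OUT={}
  B7:   IN={}   OUT={}

Merge at B2: OUT[B2] = IN[B3] = {c, e, f}
Applying B2's transfer function to that OUT value gives IN[B2] (row B2 above).

Answer: {a, b, e}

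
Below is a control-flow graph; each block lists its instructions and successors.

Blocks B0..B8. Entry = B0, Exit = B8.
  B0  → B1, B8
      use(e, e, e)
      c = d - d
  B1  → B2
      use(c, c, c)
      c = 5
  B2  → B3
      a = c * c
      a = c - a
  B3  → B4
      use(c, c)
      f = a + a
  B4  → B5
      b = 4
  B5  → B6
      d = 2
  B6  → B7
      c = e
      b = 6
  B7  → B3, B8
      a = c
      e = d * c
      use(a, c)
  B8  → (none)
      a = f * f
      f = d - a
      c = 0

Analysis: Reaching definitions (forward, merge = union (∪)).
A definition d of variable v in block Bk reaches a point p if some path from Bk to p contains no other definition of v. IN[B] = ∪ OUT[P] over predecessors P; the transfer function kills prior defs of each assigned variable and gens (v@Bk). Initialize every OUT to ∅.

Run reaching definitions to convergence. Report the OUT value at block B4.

Fixpoint table:
  B0:  IN={}  OUT={c@B0}
  B1:  IN={c@B0}  OUT={c@B1}
  B2:  IN={c@B1}  OUT={a@B2, c@B1}
  B3:  IN={a@B2, a@B7, b@B6, c@B1, c@B6, d@B5, e@B7, f@B3}  OUT={a@B2, a@B7, b@B6, c@B1, c@B6, d@B5, e@B7, f@B3}
  B4:  IN={a@B2, a@B7, b@B6, c@B1, c@B6, d@B5, e@B7, f@B3}  OUT={a@B2, a@B7, b@B4, c@B1, c@B6, d@B5, e@B7, f@B3}
  B5:  IN={a@B2, a@B7, b@B4, c@B1, c@B6, d@B5, e@B7, f@B3}  OUT={a@B2, a@B7, b@B4, c@B1, c@B6, d@B5, e@B7, f@B3}
  B6:  IN={a@B2, a@B7, b@B4, c@B1, c@B6, d@B5, e@B7, f@B3}  OUT={a@B2, a@B7, b@B6, c@B6, d@B5, e@B7, f@B3}
  B7:  IN={a@B2, a@B7, b@B6, c@B6, d@B5, e@B7, f@B3}  OUT={a@B7, b@B6, c@B6, d@B5, e@B7, f@B3}
  B8:  IN={a@B7, b@B6, c@B0, c@B6, d@B5, e@B7, f@B3}  OUT={a@B8, b@B6, c@B8, d@B5, e@B7, f@B8}

Merge at B4: IN[B4] = OUT[B3] = {a@B2, a@B7, b@B6, c@B1, c@B6, d@B5, e@B7, f@B3}
Applying B4's transfer function to that IN value gives OUT[B4] (row B4 above).

Answer: {a@B2, a@B7, b@B4, c@B1, c@B6, d@B5, e@B7, f@B3}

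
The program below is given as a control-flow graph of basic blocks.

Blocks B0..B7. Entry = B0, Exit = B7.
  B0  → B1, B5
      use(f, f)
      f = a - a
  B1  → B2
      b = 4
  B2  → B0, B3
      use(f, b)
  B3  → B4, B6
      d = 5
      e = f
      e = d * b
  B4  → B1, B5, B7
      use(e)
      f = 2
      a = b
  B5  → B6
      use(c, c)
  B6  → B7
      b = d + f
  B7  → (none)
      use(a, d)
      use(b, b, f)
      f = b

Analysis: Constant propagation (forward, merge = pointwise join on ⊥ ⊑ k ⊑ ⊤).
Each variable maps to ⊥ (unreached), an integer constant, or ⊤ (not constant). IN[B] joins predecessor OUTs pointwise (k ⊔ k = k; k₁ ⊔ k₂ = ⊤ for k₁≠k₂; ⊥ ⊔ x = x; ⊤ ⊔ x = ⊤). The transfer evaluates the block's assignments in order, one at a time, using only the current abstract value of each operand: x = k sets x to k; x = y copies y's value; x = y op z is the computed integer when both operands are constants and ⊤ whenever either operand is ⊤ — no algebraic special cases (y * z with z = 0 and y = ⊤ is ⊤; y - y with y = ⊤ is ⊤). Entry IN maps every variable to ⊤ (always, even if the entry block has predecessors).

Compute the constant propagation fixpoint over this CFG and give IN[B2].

Answer: {a: ⊤, b: 4, c: ⊤, d: ⊤, e: ⊤, f: ⊤}

Working:
Per-block solution:
  B0:  IN=(all ⊤)  OUT=(all ⊤)
  B1:  IN=(all ⊤)  OUT={b:4; rest ⊤}
  B2:  IN={b:4; rest ⊤}  OUT={b:4; rest ⊤}
  B3:  IN={b:4; rest ⊤}  OUT={b:4, d:5, e:20; rest ⊤}
  B4:  IN={b:4, d:5, e:20; rest ⊤}  OUT={a:4, b:4, d:5, e:20, f:2; rest ⊤}
  B5:  IN=(all ⊤)  OUT=(all ⊤)
  B6:  IN=(all ⊤)  OUT=(all ⊤)
  B7:  IN=(all ⊤)  OUT=(all ⊤)

Merge at B2: IN[B2] = OUT[B1] = {a: ⊤, b: 4, c: ⊤, d: ⊤, e: ⊤, f: ⊤}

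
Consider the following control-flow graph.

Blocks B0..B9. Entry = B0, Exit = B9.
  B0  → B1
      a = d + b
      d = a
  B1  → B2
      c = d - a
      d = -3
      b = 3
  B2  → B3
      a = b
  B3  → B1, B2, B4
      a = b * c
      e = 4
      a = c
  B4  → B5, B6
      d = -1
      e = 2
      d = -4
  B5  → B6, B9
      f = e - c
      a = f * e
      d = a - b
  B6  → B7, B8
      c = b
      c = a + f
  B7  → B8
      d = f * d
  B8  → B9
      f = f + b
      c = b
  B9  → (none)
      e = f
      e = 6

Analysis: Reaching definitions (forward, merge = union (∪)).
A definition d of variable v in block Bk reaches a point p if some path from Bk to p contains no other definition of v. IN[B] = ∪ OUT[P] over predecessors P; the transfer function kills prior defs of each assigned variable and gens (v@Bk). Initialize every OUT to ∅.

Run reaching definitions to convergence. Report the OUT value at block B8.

Answer: {a@B3, a@B5, b@B1, c@B8, d@B4, d@B5, d@B7, e@B4, f@B8}

Trace:
Per-block solution:
  B0:  IN={}  OUT={a@B0, d@B0}
  B1:  IN={a@B0, a@B3, b@B1, c@B1, d@B0, d@B1, e@B3}  OUT={a@B0, a@B3, b@B1, c@B1, d@B1, e@B3}
  B2:  IN={a@B0, a@B3, b@B1, c@B1, d@B1, e@B3}  OUT={a@B2, b@B1, c@B1, d@B1, e@B3}
  B3:  IN={a@B2, b@B1, c@B1, d@B1, e@B3}  OUT={a@B3, b@B1, c@B1, d@B1, e@B3}
  B4:  IN={a@B3, b@B1, c@B1, d@B1, e@B3}  OUT={a@B3, b@B1, c@B1, d@B4, e@B4}
  B5:  IN={a@B3, b@B1, c@B1, d@B4, e@B4}  OUT={a@B5, b@B1, c@B1, d@B5, e@B4, f@B5}
  B6:  IN={a@B3, a@B5, b@B1, c@B1, d@B4, d@B5, e@B4, f@B5}  OUT={a@B3, a@B5, b@B1, c@B6, d@B4, d@B5, e@B4, f@B5}
  B7:  IN={a@B3, a@B5, b@B1, c@B6, d@B4, d@B5, e@B4, f@B5}  OUT={a@B3, a@B5, b@B1, c@B6, d@B7, e@B4, f@B5}
  B8:  IN={a@B3, a@B5, b@B1, c@B6, d@B4, d@B5, d@B7, e@B4, f@B5}  OUT={a@B3, a@B5, b@B1, c@B8, d@B4, d@B5, d@B7, e@B4, f@B8}
  B9:  IN={a@B3, a@B5, b@B1, c@B1, c@B8, d@B4, d@B5, d@B7, e@B4, f@B5, f@B8}  OUT={a@B3, a@B5, b@B1, c@B1, c@B8, d@B4, d@B5, d@B7, e@B9, f@B5, f@B8}

Merge at B8: IN[B8] = OUT[B6] ⊔ OUT[B7] = {a@B3, a@B5, b@B1, c@B6, d@B4, d@B5, d@B7, e@B4, f@B5}
Applying B8's transfer function to that IN value gives OUT[B8] (row B8 above).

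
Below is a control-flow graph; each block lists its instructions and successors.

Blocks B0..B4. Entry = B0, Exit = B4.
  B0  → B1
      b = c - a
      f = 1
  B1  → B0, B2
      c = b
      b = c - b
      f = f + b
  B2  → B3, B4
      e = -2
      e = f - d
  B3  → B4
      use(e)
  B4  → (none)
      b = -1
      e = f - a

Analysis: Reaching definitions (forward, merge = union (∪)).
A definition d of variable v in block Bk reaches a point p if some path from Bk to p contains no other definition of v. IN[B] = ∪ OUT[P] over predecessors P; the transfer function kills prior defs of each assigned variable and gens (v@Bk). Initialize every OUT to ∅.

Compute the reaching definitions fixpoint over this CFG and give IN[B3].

Answer: {b@B1, c@B1, e@B2, f@B1}

Derivation:
Converged values:
  B0:   IN={b@B1, c@B1, f@B1}   OUT={b@B0, c@B1, f@B0}
  B1:   IN={b@B0, c@B1, f@B0}   OUT={b@B1, c@B1, f@B1}
  B2:   IN={b@B1, c@B1, f@B1}   OUT={b@B1, c@B1, e@B2, f@B1}
  B3:   IN={b@B1, c@B1, e@B2, f@B1}   OUT={b@B1, c@B1, e@B2, f@B1}
  B4:   IN={b@B1, c@B1, e@B2, f@B1}   OUT={b@B4, c@B1, e@B4, f@B1}

Merge at B3: IN[B3] = OUT[B2] = {b@B1, c@B1, e@B2, f@B1}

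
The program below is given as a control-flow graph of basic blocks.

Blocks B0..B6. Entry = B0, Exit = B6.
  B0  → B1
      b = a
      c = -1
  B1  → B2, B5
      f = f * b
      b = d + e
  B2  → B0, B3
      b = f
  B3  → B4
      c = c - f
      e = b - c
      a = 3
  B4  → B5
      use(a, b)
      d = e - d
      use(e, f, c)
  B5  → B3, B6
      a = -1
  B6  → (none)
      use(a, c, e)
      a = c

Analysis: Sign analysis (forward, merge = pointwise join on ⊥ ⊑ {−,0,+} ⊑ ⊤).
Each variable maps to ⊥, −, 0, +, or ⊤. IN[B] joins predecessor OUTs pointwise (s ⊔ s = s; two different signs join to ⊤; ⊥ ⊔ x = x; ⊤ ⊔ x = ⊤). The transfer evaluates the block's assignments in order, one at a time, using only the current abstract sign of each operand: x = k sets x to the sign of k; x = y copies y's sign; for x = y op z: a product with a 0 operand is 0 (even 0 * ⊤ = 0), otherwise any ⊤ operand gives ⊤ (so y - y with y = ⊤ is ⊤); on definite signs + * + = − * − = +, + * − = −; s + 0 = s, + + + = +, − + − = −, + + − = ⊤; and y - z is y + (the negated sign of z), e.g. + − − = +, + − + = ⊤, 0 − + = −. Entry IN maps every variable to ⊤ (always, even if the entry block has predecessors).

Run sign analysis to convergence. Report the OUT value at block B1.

Per-block solution:
  B0:  IN=(all ⊤)  OUT={c:-; rest ⊤}
  B1:  IN={c:-; rest ⊤}  OUT={c:-; rest ⊤}
  B2:  IN={c:-; rest ⊤}  OUT={c:-; rest ⊤}
  B3:  IN=(all ⊤)  OUT={a:+; rest ⊤}
  B4:  IN={a:+; rest ⊤}  OUT={a:+; rest ⊤}
  B5:  IN=(all ⊤)  OUT={a:-; rest ⊤}
  B6:  IN={a:-; rest ⊤}  OUT=(all ⊤)

Merge at B1: IN[B1] = OUT[B0] = {a: ⊤, b: ⊤, c: -, d: ⊤, e: ⊤, f: ⊤}
Applying B1's transfer function to that IN value gives OUT[B1] (row B1 above).

Answer: {a: ⊤, b: ⊤, c: -, d: ⊤, e: ⊤, f: ⊤}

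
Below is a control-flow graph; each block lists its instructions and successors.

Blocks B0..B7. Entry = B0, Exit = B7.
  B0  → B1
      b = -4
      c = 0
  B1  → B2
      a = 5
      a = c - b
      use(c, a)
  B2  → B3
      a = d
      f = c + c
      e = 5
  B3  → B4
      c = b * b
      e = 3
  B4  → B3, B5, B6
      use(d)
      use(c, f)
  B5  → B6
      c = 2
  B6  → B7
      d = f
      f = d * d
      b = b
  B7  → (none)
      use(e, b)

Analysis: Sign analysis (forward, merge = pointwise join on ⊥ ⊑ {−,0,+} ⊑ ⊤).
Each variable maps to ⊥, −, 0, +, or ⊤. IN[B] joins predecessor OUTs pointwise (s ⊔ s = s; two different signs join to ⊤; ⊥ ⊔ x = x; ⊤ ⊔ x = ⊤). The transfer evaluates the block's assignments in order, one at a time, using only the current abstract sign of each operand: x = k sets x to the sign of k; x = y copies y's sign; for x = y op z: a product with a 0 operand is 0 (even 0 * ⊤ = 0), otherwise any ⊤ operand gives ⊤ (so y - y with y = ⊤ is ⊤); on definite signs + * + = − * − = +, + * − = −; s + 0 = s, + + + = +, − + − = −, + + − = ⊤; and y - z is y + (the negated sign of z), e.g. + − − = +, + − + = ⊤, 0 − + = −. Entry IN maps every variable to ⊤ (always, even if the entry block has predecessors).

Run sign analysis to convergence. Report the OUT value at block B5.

Answer: {a: ⊤, b: -, c: +, d: ⊤, e: +, f: 0}

Trace:
Converged values:
  B0: | IN=(all ⊤) | OUT={b:-, c:0; rest ⊤}
  B1: | IN={b:-, c:0; rest ⊤} | OUT={a:+, b:-, c:0; rest ⊤}
  B2: | IN={a:+, b:-, c:0; rest ⊤} | OUT={b:-, c:0, e:+, f:0; rest ⊤}
  B3: | IN={b:-, e:+, f:0; rest ⊤} | OUT={b:-, c:+, e:+, f:0; rest ⊤}
  B4: | IN={b:-, c:+, e:+, f:0; rest ⊤} | OUT={b:-, c:+, e:+, f:0; rest ⊤}
  B5: | IN={b:-, c:+, e:+, f:0; rest ⊤} | OUT={b:-, c:+, e:+, f:0; rest ⊤}
  B6: | IN={b:-, c:+, e:+, f:0; rest ⊤} | OUT={b:-, c:+, d:0, e:+, f:0; rest ⊤}
  B7: | IN={b:-, c:+, d:0, e:+, f:0; rest ⊤} | OUT={b:-, c:+, d:0, e:+, f:0; rest ⊤}

Merge at B5: IN[B5] = OUT[B4] = {a: ⊤, b: -, c: +, d: ⊤, e: +, f: 0}
Applying B5's transfer function to that IN value gives OUT[B5] (row B5 above).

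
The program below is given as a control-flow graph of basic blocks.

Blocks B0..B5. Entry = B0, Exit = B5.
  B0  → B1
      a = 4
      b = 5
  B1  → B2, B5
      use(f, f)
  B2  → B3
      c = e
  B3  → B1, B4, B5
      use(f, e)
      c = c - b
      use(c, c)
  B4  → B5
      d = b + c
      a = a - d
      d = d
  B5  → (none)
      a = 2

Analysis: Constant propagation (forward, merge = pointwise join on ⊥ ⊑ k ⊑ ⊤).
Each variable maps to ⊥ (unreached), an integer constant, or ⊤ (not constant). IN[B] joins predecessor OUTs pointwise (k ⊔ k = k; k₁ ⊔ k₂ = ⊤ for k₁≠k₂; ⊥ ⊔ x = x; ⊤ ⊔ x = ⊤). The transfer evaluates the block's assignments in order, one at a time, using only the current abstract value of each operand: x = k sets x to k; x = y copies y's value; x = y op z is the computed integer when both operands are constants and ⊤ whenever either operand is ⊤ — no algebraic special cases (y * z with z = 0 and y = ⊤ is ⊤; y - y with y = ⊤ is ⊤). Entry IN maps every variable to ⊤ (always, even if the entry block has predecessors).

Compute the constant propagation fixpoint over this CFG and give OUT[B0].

Answer: {a: 4, b: 5, c: ⊤, d: ⊤, e: ⊤, f: ⊤}

Working:
Converged values:
  B0:  IN=(all ⊤)  OUT={a:4, b:5; rest ⊤}
  B1:  IN={a:4, b:5; rest ⊤}  OUT={a:4, b:5; rest ⊤}
  B2:  IN={a:4, b:5; rest ⊤}  OUT={a:4, b:5; rest ⊤}
  B3:  IN={a:4, b:5; rest ⊤}  OUT={a:4, b:5; rest ⊤}
  B4:  IN={a:4, b:5; rest ⊤}  OUT={b:5; rest ⊤}
  B5:  IN={b:5; rest ⊤}  OUT={a:2, b:5; rest ⊤}

B0 is the boundary node: IN[B0] = {a: ⊤, b: ⊤, c: ⊤, d: ⊤, e: ⊤, f: ⊤}
Applying B0's transfer function to that IN value gives OUT[B0] (row B0 above).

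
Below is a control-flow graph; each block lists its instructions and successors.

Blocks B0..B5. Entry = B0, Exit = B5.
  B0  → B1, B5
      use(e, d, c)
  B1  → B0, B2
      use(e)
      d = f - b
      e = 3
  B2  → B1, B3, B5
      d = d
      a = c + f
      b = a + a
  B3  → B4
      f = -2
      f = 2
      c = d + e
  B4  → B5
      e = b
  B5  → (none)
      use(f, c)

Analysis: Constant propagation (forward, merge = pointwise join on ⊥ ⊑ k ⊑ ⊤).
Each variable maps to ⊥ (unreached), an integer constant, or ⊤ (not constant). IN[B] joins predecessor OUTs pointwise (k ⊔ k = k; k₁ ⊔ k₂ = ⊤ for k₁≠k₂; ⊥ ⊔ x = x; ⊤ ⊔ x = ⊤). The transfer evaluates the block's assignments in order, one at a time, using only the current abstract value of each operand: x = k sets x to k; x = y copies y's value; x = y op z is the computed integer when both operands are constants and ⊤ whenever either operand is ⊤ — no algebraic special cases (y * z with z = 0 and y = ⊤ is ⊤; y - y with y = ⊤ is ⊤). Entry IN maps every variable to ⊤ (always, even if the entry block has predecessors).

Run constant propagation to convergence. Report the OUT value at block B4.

Fixpoint table:
  B0:   IN=(all ⊤)   OUT=(all ⊤)
  B1:   IN=(all ⊤)   OUT={e:3; rest ⊤}
  B2:   IN={e:3; rest ⊤}   OUT={e:3; rest ⊤}
  B3:   IN={e:3; rest ⊤}   OUT={e:3, f:2; rest ⊤}
  B4:   IN={e:3, f:2; rest ⊤}   OUT={f:2; rest ⊤}
  B5:   IN=(all ⊤)   OUT=(all ⊤)

Merge at B4: IN[B4] = OUT[B3] = {a: ⊤, b: ⊤, c: ⊤, d: ⊤, e: 3, f: 2}
Applying B4's transfer function to that IN value gives OUT[B4] (row B4 above).

Answer: {a: ⊤, b: ⊤, c: ⊤, d: ⊤, e: ⊤, f: 2}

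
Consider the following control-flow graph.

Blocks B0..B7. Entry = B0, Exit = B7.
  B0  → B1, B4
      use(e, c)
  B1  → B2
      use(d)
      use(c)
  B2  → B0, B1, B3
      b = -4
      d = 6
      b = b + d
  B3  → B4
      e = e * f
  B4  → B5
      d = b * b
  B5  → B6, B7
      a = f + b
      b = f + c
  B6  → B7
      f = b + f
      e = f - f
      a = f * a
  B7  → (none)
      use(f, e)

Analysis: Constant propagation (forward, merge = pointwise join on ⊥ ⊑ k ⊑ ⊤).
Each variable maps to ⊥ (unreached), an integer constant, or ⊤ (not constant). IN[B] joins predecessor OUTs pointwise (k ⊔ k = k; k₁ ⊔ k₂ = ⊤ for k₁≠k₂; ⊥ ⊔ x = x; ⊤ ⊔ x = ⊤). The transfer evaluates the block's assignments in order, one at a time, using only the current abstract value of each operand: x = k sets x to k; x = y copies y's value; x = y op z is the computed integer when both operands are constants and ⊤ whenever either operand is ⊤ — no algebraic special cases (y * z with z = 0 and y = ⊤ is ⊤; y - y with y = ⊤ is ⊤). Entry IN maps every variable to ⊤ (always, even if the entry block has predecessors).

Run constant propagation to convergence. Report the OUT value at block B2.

Answer: {a: ⊤, b: 2, c: ⊤, d: 6, e: ⊤, f: ⊤}

Derivation:
Per-block solution:
  B0: | IN=(all ⊤) | OUT=(all ⊤)
  B1: | IN=(all ⊤) | OUT=(all ⊤)
  B2: | IN=(all ⊤) | OUT={b:2, d:6; rest ⊤}
  B3: | IN={b:2, d:6; rest ⊤} | OUT={b:2, d:6; rest ⊤}
  B4: | IN=(all ⊤) | OUT=(all ⊤)
  B5: | IN=(all ⊤) | OUT=(all ⊤)
  B6: | IN=(all ⊤) | OUT=(all ⊤)
  B7: | IN=(all ⊤) | OUT=(all ⊤)

Merge at B2: IN[B2] = OUT[B1] = {a: ⊤, b: ⊤, c: ⊤, d: ⊤, e: ⊤, f: ⊤}
Applying B2's transfer function to that IN value gives OUT[B2] (row B2 above).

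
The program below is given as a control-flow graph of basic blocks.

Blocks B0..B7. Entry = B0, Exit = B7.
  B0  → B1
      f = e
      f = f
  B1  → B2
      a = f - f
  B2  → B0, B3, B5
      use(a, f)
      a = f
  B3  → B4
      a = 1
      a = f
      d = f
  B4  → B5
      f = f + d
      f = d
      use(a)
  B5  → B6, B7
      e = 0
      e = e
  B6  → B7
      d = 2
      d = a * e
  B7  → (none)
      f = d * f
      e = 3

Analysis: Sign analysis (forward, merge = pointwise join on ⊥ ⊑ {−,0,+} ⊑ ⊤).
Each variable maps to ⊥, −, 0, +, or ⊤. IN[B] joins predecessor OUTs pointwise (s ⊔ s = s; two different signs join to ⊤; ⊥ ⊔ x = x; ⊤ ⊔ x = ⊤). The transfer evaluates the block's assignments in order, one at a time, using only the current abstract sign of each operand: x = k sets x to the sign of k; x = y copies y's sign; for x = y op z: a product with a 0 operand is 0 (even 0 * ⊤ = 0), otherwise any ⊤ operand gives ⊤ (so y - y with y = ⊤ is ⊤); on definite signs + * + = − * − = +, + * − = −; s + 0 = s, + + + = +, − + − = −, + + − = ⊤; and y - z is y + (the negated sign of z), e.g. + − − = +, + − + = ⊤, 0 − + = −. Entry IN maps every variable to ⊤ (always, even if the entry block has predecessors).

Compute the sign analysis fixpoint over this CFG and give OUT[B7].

Per-block solution:
  B0: | IN=(all ⊤) | OUT=(all ⊤)
  B1: | IN=(all ⊤) | OUT=(all ⊤)
  B2: | IN=(all ⊤) | OUT=(all ⊤)
  B3: | IN=(all ⊤) | OUT=(all ⊤)
  B4: | IN=(all ⊤) | OUT=(all ⊤)
  B5: | IN=(all ⊤) | OUT={e:0; rest ⊤}
  B6: | IN={e:0; rest ⊤} | OUT={d:0, e:0; rest ⊤}
  B7: | IN={e:0; rest ⊤} | OUT={e:+; rest ⊤}

Merge at B7: IN[B7] = OUT[B5] ⊔ OUT[B6] = {a: ⊤, b: ⊤, c: ⊤, d: ⊤, e: 0, f: ⊤}
Applying B7's transfer function to that IN value gives OUT[B7] (row B7 above).

Answer: {a: ⊤, b: ⊤, c: ⊤, d: ⊤, e: +, f: ⊤}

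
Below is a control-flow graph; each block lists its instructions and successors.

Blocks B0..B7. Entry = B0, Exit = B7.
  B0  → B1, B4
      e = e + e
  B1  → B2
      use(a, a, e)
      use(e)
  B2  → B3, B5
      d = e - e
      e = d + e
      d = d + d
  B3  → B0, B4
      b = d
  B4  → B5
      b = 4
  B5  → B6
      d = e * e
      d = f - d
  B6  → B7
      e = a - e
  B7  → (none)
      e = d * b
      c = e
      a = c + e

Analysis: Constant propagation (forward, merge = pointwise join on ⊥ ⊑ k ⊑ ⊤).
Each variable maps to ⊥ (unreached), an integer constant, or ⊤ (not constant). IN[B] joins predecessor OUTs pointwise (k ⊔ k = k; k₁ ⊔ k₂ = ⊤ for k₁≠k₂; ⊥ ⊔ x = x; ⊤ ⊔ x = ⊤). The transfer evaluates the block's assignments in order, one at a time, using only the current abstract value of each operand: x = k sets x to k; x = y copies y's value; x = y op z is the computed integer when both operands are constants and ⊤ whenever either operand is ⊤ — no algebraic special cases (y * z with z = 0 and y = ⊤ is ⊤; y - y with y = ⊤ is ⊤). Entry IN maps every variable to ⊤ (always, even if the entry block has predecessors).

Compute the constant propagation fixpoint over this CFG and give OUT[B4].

Answer: {a: ⊤, b: 4, c: ⊤, d: ⊤, e: ⊤, f: ⊤}

Derivation:
Converged values:
  B0:  IN=(all ⊤)  OUT=(all ⊤)
  B1:  IN=(all ⊤)  OUT=(all ⊤)
  B2:  IN=(all ⊤)  OUT=(all ⊤)
  B3:  IN=(all ⊤)  OUT=(all ⊤)
  B4:  IN=(all ⊤)  OUT={b:4; rest ⊤}
  B5:  IN=(all ⊤)  OUT=(all ⊤)
  B6:  IN=(all ⊤)  OUT=(all ⊤)
  B7:  IN=(all ⊤)  OUT=(all ⊤)

Merge at B4: IN[B4] = OUT[B0] ⊔ OUT[B3] = {a: ⊤, b: ⊤, c: ⊤, d: ⊤, e: ⊤, f: ⊤}
Applying B4's transfer function to that IN value gives OUT[B4] (row B4 above).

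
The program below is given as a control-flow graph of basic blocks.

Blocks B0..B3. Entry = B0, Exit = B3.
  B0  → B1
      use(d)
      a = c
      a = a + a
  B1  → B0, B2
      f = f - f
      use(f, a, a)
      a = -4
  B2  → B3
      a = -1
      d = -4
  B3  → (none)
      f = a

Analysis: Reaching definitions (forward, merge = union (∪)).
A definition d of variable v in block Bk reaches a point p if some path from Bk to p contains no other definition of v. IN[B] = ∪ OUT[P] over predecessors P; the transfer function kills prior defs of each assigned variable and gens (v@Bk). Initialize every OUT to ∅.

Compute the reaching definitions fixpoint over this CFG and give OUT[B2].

Answer: {a@B2, d@B2, f@B1}

Working:
Converged values:
  B0:  IN={a@B1, f@B1}  OUT={a@B0, f@B1}
  B1:  IN={a@B0, f@B1}  OUT={a@B1, f@B1}
  B2:  IN={a@B1, f@B1}  OUT={a@B2, d@B2, f@B1}
  B3:  IN={a@B2, d@B2, f@B1}  OUT={a@B2, d@B2, f@B3}

Merge at B2: IN[B2] = OUT[B1] = {a@B1, f@B1}
Applying B2's transfer function to that IN value gives OUT[B2] (row B2 above).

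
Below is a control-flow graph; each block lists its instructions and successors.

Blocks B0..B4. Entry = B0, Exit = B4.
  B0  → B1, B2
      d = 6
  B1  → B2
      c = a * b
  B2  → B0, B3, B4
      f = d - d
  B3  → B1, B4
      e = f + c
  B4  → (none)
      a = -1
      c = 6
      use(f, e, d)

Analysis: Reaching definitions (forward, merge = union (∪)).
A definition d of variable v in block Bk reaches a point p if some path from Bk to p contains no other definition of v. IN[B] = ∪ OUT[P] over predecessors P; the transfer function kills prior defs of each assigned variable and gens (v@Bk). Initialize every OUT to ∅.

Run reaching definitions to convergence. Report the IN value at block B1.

Converged values:
  B0:  IN={c@B1, d@B0, e@B3, f@B2}  OUT={c@B1, d@B0, e@B3, f@B2}
  B1:  IN={c@B1, d@B0, e@B3, f@B2}  OUT={c@B1, d@B0, e@B3, f@B2}
  B2:  IN={c@B1, d@B0, e@B3, f@B2}  OUT={c@B1, d@B0, e@B3, f@B2}
  B3:  IN={c@B1, d@B0, e@B3, f@B2}  OUT={c@B1, d@B0, e@B3, f@B2}
  B4:  IN={c@B1, d@B0, e@B3, f@B2}  OUT={a@B4, c@B4, d@B0, e@B3, f@B2}

Merge at B1: IN[B1] = OUT[B0] ⊔ OUT[B3] = {c@B1, d@B0, e@B3, f@B2}

Answer: {c@B1, d@B0, e@B3, f@B2}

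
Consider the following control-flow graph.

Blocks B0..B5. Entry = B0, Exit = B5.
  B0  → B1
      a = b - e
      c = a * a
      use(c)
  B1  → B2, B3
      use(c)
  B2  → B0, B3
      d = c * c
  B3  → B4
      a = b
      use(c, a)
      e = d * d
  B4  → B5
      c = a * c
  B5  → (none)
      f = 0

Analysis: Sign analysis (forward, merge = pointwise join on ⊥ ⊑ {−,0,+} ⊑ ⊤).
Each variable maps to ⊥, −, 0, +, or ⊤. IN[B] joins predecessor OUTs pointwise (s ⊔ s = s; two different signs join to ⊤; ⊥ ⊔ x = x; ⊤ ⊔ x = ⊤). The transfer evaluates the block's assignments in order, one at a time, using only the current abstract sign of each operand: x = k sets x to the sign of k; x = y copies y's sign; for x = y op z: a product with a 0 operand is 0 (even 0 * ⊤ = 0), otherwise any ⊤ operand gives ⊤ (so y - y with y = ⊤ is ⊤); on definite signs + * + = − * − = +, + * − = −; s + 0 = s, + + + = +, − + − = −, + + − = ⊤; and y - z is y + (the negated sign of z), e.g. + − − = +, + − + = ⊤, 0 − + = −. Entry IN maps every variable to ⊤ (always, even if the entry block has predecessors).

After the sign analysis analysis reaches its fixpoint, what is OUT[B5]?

Fixpoint table:
  B0: | IN=(all ⊤) | OUT=(all ⊤)
  B1: | IN=(all ⊤) | OUT=(all ⊤)
  B2: | IN=(all ⊤) | OUT=(all ⊤)
  B3: | IN=(all ⊤) | OUT=(all ⊤)
  B4: | IN=(all ⊤) | OUT=(all ⊤)
  B5: | IN=(all ⊤) | OUT={f:0; rest ⊤}

Merge at B5: IN[B5] = OUT[B4] = {a: ⊤, b: ⊤, c: ⊤, d: ⊤, e: ⊤, f: ⊤}
Applying B5's transfer function to that IN value gives OUT[B5] (row B5 above).

Answer: {a: ⊤, b: ⊤, c: ⊤, d: ⊤, e: ⊤, f: 0}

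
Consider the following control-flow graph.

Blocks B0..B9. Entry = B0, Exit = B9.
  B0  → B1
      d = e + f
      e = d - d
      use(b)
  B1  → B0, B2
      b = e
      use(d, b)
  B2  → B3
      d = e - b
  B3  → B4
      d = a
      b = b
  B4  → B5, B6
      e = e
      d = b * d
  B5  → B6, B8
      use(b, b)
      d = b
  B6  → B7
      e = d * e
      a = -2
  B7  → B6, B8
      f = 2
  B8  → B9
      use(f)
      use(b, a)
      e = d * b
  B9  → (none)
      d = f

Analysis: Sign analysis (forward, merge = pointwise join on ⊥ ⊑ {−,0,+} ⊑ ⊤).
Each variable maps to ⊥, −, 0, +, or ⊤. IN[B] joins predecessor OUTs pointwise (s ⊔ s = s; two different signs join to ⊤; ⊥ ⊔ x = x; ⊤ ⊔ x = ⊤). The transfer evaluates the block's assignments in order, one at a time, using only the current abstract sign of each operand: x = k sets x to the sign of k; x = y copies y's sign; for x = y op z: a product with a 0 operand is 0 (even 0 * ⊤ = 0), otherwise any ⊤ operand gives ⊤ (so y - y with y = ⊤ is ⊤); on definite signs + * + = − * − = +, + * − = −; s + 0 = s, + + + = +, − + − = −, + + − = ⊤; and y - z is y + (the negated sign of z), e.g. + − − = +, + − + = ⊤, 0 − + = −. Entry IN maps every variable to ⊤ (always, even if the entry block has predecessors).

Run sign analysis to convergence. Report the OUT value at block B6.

Answer: {a: -, b: ⊤, c: ⊤, d: ⊤, e: ⊤, f: ⊤}

Trace:
Converged values:
  B0:   IN=(all ⊤)   OUT=(all ⊤)
  B1:   IN=(all ⊤)   OUT=(all ⊤)
  B2:   IN=(all ⊤)   OUT=(all ⊤)
  B3:   IN=(all ⊤)   OUT=(all ⊤)
  B4:   IN=(all ⊤)   OUT=(all ⊤)
  B5:   IN=(all ⊤)   OUT=(all ⊤)
  B6:   IN=(all ⊤)   OUT={a:-; rest ⊤}
  B7:   IN={a:-; rest ⊤}   OUT={a:-, f:+; rest ⊤}
  B8:   IN=(all ⊤)   OUT=(all ⊤)
  B9:   IN=(all ⊤)   OUT=(all ⊤)

Merge at B6: IN[B6] = OUT[B4] ⊔ OUT[B5] ⊔ OUT[B7] = {a: ⊤, b: ⊤, c: ⊤, d: ⊤, e: ⊤, f: ⊤}
Applying B6's transfer function to that IN value gives OUT[B6] (row B6 above).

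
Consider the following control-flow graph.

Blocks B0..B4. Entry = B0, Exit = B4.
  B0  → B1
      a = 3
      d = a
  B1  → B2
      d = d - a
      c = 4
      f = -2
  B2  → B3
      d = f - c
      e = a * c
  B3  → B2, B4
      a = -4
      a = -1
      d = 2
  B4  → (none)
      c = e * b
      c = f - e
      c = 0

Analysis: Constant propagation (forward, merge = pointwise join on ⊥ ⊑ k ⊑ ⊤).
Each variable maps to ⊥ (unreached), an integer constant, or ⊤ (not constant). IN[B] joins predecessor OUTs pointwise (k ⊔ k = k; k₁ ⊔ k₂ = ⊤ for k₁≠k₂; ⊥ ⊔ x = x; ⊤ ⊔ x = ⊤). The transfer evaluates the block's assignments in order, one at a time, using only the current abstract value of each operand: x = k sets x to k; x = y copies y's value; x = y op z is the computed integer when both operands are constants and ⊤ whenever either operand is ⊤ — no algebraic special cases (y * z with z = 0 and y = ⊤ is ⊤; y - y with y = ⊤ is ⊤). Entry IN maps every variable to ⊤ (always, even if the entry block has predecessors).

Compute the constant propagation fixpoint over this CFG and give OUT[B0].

Answer: {a: 3, b: ⊤, c: ⊤, d: 3, e: ⊤, f: ⊤}

Trace:
Per-block solution:
  B0:   IN=(all ⊤)   OUT={a:3, d:3; rest ⊤}
  B1:   IN={a:3, d:3; rest ⊤}   OUT={a:3, c:4, d:0, f:-2; rest ⊤}
  B2:   IN={c:4, f:-2; rest ⊤}   OUT={c:4, d:-6, f:-2; rest ⊤}
  B3:   IN={c:4, d:-6, f:-2; rest ⊤}   OUT={a:-1, c:4, d:2, f:-2; rest ⊤}
  B4:   IN={a:-1, c:4, d:2, f:-2; rest ⊤}   OUT={a:-1, c:0, d:2, f:-2; rest ⊤}

B0 is the boundary node: IN[B0] = {a: ⊤, b: ⊤, c: ⊤, d: ⊤, e: ⊤, f: ⊤}
Applying B0's transfer function to that IN value gives OUT[B0] (row B0 above).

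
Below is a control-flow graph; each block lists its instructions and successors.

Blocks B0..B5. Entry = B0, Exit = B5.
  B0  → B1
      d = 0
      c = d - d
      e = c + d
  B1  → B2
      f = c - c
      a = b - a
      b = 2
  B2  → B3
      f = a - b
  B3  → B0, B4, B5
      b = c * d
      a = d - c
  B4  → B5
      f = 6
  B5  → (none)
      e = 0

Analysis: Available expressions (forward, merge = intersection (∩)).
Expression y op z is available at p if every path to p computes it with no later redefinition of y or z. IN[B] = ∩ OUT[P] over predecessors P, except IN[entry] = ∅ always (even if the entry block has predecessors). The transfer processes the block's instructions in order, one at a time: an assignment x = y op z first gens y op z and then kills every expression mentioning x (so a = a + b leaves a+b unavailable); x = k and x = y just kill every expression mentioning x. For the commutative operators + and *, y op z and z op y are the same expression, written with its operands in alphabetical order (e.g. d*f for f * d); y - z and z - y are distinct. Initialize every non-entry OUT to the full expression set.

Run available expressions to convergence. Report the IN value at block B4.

Answer: {c*d, c+d, c-c, d-c, d-d}

Working:
Converged values:
  B0:   IN={}   OUT={c+d, d-d}
  B1:   IN={c+d, d-d}   OUT={c+d, c-c, d-d}
  B2:   IN={c+d, c-c, d-d}   OUT={a-b, c+d, c-c, d-d}
  B3:   IN={a-b, c+d, c-c, d-d}   OUT={c*d, c+d, c-c, d-c, d-d}
  B4:   IN={c*d, c+d, c-c, d-c, d-d}   OUT={c*d, c+d, c-c, d-c, d-d}
  B5:   IN={c*d, c+d, c-c, d-c, d-d}   OUT={c*d, c+d, c-c, d-c, d-d}

Merge at B4: IN[B4] = OUT[B3] = {c*d, c+d, c-c, d-c, d-d}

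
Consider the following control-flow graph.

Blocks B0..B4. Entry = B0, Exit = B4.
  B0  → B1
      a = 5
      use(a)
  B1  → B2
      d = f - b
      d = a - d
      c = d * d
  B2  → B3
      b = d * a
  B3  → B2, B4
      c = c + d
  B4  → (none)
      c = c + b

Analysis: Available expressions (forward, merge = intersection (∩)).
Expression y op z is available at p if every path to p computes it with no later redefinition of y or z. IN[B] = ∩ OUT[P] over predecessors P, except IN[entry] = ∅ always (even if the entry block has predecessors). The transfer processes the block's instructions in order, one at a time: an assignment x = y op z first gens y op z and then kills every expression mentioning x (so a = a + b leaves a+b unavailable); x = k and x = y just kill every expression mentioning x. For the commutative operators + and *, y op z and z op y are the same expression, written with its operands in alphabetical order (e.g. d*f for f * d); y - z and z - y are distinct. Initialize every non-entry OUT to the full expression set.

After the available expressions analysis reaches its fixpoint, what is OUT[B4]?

Per-block solution:
  B0:   IN={}   OUT={}
  B1:   IN={}   OUT={d*d, f-b}
  B2:   IN={d*d}   OUT={a*d, d*d}
  B3:   IN={a*d, d*d}   OUT={a*d, d*d}
  B4:   IN={a*d, d*d}   OUT={a*d, d*d}

Merge at B4: IN[B4] = OUT[B3] = {a*d, d*d}
Applying B4's transfer function to that IN value gives OUT[B4] (row B4 above).

Answer: {a*d, d*d}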